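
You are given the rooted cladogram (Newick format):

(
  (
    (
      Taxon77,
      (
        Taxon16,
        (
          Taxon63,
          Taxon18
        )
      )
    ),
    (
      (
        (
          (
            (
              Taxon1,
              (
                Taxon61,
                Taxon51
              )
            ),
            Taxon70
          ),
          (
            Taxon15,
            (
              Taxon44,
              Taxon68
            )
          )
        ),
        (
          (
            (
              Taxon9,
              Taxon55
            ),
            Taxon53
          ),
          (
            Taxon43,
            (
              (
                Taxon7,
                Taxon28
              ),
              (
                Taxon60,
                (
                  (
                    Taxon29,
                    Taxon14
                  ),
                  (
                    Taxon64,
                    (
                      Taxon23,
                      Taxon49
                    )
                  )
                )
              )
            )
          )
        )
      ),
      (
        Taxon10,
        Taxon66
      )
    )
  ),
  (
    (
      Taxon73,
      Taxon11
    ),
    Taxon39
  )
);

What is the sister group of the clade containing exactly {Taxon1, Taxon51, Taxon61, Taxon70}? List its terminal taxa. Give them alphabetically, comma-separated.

Taxon15, Taxon44, Taxon68

The clade containing exactly {Taxon1, Taxon51, Taxon61, Taxon70} attaches to the tree at the node subtending (((Taxon1,(Taxon61,Taxon51)),Taxon70),(Taxon15,(Taxon44,Taxon68))).
The other lineage descending from that same node — the sister group — is (Taxon15,(Taxon44,Taxon68)); its 3 tips in alphabetical order are the answer.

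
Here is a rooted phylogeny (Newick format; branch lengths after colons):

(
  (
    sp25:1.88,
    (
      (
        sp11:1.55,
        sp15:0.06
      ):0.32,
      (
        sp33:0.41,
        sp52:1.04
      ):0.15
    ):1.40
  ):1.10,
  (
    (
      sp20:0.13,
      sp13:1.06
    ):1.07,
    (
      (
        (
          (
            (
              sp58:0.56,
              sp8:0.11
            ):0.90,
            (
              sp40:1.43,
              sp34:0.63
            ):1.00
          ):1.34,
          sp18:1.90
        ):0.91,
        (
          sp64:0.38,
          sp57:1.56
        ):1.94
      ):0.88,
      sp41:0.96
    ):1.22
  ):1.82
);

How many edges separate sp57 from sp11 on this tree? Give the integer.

9

The MRCA of sp57 and sp11 is the root of the tree.
From sp57 up to that node: 5 branches. From sp11 up to the same node: 4 branches. Total: 5 + 4 = 9.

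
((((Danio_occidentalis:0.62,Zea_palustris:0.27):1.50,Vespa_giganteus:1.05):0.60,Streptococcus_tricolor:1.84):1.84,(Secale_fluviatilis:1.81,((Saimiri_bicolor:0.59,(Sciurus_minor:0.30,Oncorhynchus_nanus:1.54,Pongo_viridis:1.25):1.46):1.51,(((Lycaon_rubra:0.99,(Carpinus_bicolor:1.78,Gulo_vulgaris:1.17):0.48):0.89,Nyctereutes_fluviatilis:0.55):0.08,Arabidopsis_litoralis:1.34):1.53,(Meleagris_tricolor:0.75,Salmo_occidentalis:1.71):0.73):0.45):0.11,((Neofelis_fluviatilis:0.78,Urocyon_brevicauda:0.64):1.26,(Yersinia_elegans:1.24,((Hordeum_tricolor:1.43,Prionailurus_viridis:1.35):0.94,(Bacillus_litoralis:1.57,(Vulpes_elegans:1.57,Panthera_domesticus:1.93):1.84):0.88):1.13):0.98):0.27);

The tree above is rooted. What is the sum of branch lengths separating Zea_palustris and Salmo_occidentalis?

7.21

The path runs Zea_palustris → … → MRCA → … → Salmo_occidentalis; the MRCA is the root of the tree.
Branch lengths along that path: 0.27 + 1.50 + 0.60 + 1.84 + 0.11 + 0.45 + 0.73 + 1.71 = 7.21.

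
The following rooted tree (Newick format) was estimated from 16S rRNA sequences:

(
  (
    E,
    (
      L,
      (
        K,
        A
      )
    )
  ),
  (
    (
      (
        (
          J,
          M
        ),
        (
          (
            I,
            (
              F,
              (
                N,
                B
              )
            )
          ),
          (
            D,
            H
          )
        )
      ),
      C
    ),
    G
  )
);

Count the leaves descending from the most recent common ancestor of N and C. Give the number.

9

The MRCA of N and C is the node subtending (((J,M),((I,(F,(N,B))),(D,H))),C).
That clade contains 9 terminal taxa: B, C, D, F, H, I, J, M, N.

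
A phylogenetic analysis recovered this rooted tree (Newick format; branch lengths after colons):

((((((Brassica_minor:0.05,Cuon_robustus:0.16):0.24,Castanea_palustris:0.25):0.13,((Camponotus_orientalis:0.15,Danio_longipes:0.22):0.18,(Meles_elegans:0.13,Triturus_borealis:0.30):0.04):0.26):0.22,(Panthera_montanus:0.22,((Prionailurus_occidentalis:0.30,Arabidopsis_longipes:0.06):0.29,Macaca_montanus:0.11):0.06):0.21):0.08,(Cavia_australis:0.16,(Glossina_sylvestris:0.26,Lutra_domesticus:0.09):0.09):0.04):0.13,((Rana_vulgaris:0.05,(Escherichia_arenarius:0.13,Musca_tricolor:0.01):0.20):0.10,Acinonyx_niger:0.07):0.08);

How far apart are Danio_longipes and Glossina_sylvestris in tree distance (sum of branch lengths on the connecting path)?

1.35

The path runs Danio_longipes → … → MRCA → … → Glossina_sylvestris; the MRCA is the node subtending (((((Brassica_minor,Cuon_robustus),Castanea_palustris),((Camponotus_orientalis,Danio_longipes),(Meles_elegans,Triturus_borealis))),(Panthera_montanus,((Prionailurus_occidentalis,Arabidopsis_longipes),Macaca_montanus))),(Cavia_australis,(Glossina_sylvestris,Lutra_domesticus))).
Branch lengths along that path: 0.22 + 0.18 + 0.26 + 0.22 + 0.08 + 0.04 + 0.09 + 0.26 = 1.35.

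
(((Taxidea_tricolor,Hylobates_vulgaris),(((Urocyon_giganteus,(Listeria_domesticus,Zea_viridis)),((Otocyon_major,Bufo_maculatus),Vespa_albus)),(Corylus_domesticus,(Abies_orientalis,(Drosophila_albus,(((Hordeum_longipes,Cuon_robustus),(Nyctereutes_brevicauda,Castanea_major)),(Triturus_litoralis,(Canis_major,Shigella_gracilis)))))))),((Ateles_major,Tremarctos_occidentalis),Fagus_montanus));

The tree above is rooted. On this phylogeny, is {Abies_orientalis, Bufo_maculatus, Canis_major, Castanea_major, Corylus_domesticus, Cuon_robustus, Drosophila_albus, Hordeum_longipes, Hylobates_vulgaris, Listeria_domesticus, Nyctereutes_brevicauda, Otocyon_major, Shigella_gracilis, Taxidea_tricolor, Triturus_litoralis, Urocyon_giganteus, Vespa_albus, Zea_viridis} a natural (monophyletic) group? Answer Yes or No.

The most recent common ancestor of these taxa subtends ((Taxidea_tricolor,Hylobates_vulgaris),(((Urocyon_giganteus,(Listeria_domesticus,Zea_viridis)),((Otocyon_major,Bufo_maculatus),Vespa_albus)),(Corylus_domesticus,(Abies_orientalis,(Drosophila_albus,(((Hordeum_longipes,Cuon_robustus),(Nyctereutes_brevicauda,Castanea_major)),(Triturus_litoralis,(Canis_major,Shigella_gracilis)))))))).
That clade has exactly 18 tips — every listed taxon and nothing else — so the group is monophyletic.

Yes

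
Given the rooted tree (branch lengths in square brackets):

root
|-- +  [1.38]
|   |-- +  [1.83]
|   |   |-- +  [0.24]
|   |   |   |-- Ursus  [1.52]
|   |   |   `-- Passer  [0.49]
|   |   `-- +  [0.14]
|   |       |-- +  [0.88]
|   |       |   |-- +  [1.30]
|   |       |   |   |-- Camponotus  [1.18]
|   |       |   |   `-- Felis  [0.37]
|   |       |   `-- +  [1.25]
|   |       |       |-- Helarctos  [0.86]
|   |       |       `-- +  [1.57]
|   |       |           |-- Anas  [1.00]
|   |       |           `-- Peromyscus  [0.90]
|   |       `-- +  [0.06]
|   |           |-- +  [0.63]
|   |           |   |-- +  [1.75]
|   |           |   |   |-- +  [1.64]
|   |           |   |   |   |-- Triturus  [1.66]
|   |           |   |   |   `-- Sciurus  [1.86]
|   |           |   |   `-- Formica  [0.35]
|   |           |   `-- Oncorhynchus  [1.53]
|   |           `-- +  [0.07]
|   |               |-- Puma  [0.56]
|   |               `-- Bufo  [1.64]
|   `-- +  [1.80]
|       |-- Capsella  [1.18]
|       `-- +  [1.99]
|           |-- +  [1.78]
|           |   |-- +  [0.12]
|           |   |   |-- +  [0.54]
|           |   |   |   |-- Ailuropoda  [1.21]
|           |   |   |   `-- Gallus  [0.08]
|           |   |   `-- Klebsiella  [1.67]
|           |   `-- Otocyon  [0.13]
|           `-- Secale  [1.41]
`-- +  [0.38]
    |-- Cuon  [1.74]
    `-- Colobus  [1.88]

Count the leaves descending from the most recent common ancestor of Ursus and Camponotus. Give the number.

13

The MRCA of Ursus and Camponotus is the node subtending ((Ursus,Passer),(((Camponotus,Felis),(Helarctos,(Anas,Peromyscus))),((((Triturus,Sciurus),Formica),Oncorhynchus),(Puma,Bufo)))).
That clade contains 13 terminal taxa: Anas, Bufo, Camponotus, Felis, Formica, Helarctos, Oncorhynchus, Passer, Peromyscus, Puma, Sciurus, Triturus, Ursus.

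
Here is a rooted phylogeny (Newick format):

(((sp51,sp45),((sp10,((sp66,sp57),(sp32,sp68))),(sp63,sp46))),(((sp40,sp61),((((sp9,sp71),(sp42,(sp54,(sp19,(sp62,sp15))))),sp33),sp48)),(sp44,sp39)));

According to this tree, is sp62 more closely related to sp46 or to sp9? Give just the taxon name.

sp9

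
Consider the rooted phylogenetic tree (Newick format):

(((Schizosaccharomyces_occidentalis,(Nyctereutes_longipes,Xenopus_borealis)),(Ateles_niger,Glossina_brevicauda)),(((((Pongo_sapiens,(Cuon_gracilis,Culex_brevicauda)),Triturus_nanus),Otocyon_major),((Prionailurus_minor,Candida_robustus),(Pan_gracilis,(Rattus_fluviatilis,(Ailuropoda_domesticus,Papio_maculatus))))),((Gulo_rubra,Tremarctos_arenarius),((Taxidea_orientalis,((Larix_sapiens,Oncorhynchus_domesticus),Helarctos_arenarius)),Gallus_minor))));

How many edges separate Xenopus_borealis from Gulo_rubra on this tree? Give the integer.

8

The MRCA of Xenopus_borealis and Gulo_rubra is the root of the tree.
From Xenopus_borealis up to that node: 4 branches. From Gulo_rubra up to the same node: 4 branches. Total: 4 + 4 = 8.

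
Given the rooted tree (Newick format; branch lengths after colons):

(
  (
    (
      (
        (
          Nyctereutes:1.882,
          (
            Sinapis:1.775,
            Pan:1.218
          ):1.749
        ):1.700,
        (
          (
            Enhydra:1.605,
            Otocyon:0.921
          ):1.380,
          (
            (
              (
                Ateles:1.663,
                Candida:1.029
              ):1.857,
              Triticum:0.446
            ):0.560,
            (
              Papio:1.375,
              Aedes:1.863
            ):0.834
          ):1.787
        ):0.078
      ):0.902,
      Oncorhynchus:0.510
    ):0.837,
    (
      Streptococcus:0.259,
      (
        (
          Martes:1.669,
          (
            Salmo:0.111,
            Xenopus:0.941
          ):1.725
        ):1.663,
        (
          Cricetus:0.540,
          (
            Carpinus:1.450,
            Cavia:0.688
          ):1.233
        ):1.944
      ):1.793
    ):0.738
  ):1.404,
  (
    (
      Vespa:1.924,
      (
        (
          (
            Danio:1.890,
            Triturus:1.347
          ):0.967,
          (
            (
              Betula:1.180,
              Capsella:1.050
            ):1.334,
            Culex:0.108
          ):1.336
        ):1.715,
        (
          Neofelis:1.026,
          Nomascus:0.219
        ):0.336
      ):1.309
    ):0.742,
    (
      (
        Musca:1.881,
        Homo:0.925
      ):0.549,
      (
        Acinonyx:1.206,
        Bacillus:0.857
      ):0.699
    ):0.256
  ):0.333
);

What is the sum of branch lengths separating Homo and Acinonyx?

3.379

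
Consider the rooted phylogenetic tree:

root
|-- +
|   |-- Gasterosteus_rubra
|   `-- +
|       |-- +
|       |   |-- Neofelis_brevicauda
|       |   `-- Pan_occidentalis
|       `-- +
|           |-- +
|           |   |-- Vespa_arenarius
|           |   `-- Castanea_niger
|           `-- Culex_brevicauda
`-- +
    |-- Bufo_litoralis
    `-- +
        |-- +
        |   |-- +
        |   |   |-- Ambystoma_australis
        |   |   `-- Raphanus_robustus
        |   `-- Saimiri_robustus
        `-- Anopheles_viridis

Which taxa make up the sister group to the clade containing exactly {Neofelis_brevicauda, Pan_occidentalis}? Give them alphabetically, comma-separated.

Castanea_niger, Culex_brevicauda, Vespa_arenarius

The clade containing exactly {Neofelis_brevicauda, Pan_occidentalis} attaches to the tree at the node subtending ((Neofelis_brevicauda,Pan_occidentalis),((Vespa_arenarius,Castanea_niger),Culex_brevicauda)).
The other lineage descending from that same node — the sister group — is ((Vespa_arenarius,Castanea_niger),Culex_brevicauda); its 3 tips in alphabetical order are the answer.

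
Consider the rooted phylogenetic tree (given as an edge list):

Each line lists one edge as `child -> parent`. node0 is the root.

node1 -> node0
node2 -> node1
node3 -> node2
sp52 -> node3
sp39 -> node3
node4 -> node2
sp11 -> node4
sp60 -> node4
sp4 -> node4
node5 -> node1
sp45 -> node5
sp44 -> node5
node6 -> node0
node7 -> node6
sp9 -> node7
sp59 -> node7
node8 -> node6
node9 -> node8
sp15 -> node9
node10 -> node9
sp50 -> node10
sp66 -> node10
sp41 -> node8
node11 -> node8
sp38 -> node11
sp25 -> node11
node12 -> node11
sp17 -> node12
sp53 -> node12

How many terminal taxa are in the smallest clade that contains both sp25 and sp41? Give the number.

8

The MRCA of sp25 and sp41 is the node subtending ((sp15,(sp50,sp66)),sp41,(sp38,sp25,(sp17,sp53))).
That clade contains 8 terminal taxa: sp15, sp17, sp25, sp38, sp41, sp50, sp53, sp66.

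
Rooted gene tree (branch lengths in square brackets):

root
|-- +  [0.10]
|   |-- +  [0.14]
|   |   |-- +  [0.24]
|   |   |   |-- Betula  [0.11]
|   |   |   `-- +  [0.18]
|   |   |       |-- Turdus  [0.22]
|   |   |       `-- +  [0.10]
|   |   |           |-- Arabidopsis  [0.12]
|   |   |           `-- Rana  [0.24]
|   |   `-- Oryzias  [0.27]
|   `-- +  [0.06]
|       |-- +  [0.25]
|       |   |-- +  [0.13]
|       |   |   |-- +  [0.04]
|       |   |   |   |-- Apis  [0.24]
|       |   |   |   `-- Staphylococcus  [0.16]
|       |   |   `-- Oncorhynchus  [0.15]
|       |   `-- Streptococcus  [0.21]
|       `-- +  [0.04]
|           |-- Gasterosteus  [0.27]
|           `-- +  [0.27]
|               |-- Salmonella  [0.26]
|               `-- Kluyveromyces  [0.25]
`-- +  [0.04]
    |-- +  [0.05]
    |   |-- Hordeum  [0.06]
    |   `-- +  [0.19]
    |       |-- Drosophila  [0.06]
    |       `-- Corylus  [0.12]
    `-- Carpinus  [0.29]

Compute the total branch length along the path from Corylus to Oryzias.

0.91

The path runs Corylus → … → MRCA → … → Oryzias; the MRCA is the root of the tree.
Branch lengths along that path: 0.12 + 0.19 + 0.05 + 0.04 + 0.10 + 0.14 + 0.27 = 0.91.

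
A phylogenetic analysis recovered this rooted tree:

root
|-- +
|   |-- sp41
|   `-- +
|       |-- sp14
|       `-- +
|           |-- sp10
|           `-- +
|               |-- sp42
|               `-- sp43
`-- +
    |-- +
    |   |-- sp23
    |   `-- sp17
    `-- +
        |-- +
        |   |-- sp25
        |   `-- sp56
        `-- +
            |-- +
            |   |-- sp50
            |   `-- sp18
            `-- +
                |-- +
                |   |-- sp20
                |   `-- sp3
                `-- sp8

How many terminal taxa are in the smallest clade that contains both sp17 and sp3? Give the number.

The MRCA of sp17 and sp3 is the node subtending ((sp23,sp17),((sp25,sp56),((sp50,sp18),((sp20,sp3),sp8)))).
That clade contains 9 terminal taxa: sp17, sp18, sp20, sp23, sp25, sp3, sp50, sp56, sp8.

9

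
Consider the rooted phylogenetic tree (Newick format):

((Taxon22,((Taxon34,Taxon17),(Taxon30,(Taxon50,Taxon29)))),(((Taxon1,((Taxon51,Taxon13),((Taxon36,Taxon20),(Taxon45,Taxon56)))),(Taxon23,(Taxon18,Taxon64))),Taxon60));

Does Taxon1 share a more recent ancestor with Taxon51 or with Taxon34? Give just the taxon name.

The MRCA of Taxon1 and Taxon51 subtends (Taxon1,((Taxon51,Taxon13),((Taxon36,Taxon20),(Taxon45,Taxon56)))) (7 taxa).
The MRCA of Taxon1 and Taxon34 is the root, subtending the entire tree (17 taxa).
The first is nested inside the second, so Taxon1 shares a more recent common ancestor with Taxon51.

Taxon51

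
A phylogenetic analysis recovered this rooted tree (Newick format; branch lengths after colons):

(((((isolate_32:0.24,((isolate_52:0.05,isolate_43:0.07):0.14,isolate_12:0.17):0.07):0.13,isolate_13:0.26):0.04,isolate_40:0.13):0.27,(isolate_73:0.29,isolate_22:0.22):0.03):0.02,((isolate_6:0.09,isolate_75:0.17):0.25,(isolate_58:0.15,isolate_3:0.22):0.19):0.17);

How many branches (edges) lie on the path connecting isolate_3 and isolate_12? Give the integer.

9

The MRCA of isolate_3 and isolate_12 is the root of the tree.
From isolate_3 up to that node: 3 branches. From isolate_12 up to the same node: 6 branches. Total: 3 + 6 = 9.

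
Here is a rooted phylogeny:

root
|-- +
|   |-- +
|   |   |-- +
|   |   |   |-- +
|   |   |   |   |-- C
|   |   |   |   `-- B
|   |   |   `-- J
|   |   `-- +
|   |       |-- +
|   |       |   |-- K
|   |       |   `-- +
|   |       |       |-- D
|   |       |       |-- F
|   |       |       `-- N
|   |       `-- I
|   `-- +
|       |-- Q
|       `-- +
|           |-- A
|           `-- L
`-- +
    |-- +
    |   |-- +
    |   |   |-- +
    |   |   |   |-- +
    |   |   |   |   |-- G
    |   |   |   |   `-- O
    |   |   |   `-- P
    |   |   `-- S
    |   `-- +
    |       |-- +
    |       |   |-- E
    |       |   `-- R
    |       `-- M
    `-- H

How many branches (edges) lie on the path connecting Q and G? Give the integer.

The MRCA of Q and G is the root of the tree.
From Q up to that node: 3 branches. From G up to the same node: 6 branches. Total: 3 + 6 = 9.

9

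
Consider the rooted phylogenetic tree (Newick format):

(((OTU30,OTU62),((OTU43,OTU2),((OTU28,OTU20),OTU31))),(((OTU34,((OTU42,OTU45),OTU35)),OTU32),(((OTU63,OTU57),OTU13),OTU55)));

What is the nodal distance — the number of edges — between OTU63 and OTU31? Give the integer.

9

The MRCA of OTU63 and OTU31 is the root of the tree.
From OTU63 up to that node: 5 branches. From OTU31 up to the same node: 4 branches. Total: 5 + 4 = 9.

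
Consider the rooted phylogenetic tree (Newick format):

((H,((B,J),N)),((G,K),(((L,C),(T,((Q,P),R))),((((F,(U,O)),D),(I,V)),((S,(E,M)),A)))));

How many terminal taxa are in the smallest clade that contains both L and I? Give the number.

The MRCA of L and I is the node subtending (((L,C),(T,((Q,P),R))),((((F,(U,O)),D),(I,V)),((S,(E,M)),A))).
That clade contains 16 terminal taxa: A, C, D, E, F, I, L, M, O, P, Q, R, S, T, U, V.

16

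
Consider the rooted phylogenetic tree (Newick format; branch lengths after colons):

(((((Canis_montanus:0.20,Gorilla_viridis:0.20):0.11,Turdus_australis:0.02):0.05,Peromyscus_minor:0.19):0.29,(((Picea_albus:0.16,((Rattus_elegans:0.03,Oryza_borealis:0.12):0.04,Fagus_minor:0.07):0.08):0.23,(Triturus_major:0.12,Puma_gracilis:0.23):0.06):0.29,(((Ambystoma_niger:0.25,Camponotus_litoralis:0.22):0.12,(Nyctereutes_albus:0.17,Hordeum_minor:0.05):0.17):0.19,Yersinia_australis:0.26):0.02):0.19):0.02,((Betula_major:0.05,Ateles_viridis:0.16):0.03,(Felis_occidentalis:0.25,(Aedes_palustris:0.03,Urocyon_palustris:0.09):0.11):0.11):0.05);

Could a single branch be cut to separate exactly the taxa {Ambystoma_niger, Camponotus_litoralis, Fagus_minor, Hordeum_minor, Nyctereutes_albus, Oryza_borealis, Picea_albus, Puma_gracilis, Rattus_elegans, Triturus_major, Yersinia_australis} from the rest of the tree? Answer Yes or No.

Yes

The most recent common ancestor of these taxa subtends (((Picea_albus,((Rattus_elegans,Oryza_borealis),Fagus_minor)),(Triturus_major,Puma_gracilis)),(((Ambystoma_niger,Camponotus_litoralis),(Nyctereutes_albus,Hordeum_minor)),Yersinia_australis)).
That clade has exactly 11 tips — every listed taxon and nothing else — so the group is monophyletic.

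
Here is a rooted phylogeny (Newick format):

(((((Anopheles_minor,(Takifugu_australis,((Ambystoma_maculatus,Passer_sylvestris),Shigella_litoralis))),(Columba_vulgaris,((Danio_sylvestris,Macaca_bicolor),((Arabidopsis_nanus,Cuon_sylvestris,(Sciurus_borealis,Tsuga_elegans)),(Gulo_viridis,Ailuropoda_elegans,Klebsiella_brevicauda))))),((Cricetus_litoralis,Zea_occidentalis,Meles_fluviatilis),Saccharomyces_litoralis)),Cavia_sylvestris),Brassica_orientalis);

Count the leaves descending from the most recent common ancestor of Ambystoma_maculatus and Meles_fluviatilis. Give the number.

19

The MRCA of Ambystoma_maculatus and Meles_fluviatilis is the node subtending (((Anopheles_minor,(Takifugu_australis,((Ambystoma_maculatus,Passer_sylvestris),Shigella_litoralis))),(Columba_vulgaris,((Danio_sylvestris,Macaca_bicolor),((Arabidopsis_nanus,Cuon_sylvestris,(Sciurus_borealis,Tsuga_elegans)),(Gulo_viridis,Ailuropoda_elegans,Klebsiella_brevicauda))))),((Cricetus_litoralis,Zea_occidentalis,Meles_fluviatilis),Saccharomyces_litoralis)).
That clade contains 19 terminal taxa: Ailuropoda_elegans, Ambystoma_maculatus, Anopheles_minor, Arabidopsis_nanus, Columba_vulgaris, Cricetus_litoralis, Cuon_sylvestris, Danio_sylvestris, Gulo_viridis, Klebsiella_brevicauda, Macaca_bicolor, Meles_fluviatilis, Passer_sylvestris, Saccharomyces_litoralis, Sciurus_borealis, Shigella_litoralis, Takifugu_australis, Tsuga_elegans, Zea_occidentalis.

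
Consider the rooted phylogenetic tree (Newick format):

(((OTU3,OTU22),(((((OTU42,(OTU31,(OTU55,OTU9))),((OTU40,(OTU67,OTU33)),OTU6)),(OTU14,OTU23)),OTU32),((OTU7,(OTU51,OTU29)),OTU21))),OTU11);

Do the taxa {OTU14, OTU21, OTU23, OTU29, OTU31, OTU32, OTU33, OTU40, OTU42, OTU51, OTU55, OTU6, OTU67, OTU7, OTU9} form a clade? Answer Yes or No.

The most recent common ancestor of these taxa subtends (((((OTU42,(OTU31,(OTU55,OTU9))),((OTU40,(OTU67,OTU33)),OTU6)),(OTU14,OTU23)),OTU32),((OTU7,(OTU51,OTU29)),OTU21)).
That clade has exactly 15 tips — every listed taxon and nothing else — so the group is monophyletic.

Yes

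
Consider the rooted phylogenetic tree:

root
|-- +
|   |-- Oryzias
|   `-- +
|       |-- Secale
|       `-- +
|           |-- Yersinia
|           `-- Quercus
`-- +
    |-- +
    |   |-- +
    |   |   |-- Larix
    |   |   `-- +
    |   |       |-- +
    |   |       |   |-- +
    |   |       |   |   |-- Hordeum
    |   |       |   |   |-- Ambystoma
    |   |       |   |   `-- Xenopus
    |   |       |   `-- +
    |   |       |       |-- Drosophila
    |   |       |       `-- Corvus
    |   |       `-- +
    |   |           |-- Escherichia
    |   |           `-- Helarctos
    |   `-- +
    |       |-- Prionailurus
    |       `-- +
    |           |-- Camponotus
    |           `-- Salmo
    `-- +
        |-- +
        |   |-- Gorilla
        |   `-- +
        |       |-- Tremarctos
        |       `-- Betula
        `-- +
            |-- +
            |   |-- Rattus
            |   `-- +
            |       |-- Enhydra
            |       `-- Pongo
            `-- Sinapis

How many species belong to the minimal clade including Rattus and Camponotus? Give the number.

The MRCA of Rattus and Camponotus is the node subtending (((Larix,(((Hordeum,Ambystoma,Xenopus),(Drosophila,Corvus)),(Escherichia,Helarctos))),(Prionailurus,(Camponotus,Salmo))),((Gorilla,(Tremarctos,Betula)),((Rattus,(Enhydra,Pongo)),Sinapis))).
That clade contains 18 terminal taxa: Ambystoma, Betula, Camponotus, Corvus, Drosophila, Enhydra, Escherichia, Gorilla, Helarctos, Hordeum, Larix, Pongo, Prionailurus, Rattus, Salmo, Sinapis, Tremarctos, Xenopus.

18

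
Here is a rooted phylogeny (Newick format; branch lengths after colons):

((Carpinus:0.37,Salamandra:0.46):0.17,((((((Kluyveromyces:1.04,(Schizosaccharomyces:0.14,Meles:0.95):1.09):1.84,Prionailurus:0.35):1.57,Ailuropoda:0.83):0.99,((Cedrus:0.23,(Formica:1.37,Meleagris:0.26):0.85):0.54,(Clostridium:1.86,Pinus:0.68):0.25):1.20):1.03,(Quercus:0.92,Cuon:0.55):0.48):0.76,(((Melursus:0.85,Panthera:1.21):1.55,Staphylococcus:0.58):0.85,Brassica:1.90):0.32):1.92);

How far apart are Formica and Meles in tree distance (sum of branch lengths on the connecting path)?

10.40

The path runs Formica → … → MRCA → … → Meles; the MRCA is the node subtending ((((Kluyveromyces,(Schizosaccharomyces,Meles)),Prionailurus),Ailuropoda),((Cedrus,(Formica,Meleagris)),(Clostridium,Pinus))).
Branch lengths along that path: 1.37 + 0.85 + 0.54 + 1.20 + 0.99 + 1.57 + 1.84 + 1.09 + 0.95 = 10.40.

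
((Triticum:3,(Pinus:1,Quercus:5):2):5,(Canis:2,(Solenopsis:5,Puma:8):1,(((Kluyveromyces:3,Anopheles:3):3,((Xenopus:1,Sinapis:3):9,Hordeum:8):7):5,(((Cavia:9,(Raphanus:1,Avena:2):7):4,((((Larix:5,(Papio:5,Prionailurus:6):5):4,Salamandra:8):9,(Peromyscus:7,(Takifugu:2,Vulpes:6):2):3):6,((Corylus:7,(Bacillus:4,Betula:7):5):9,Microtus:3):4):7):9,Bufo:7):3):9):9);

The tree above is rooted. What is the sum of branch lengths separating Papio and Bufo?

The path runs Papio → … → MRCA → … → Bufo; the MRCA is the node subtending (((Cavia,(Raphanus,Avena)),((((Larix,(Papio,Prionailurus)),Salamandra),(Peromyscus,(Takifugu,Vulpes))),((Corylus,(Bacillus,Betula)),Microtus))),Bufo).
Branch lengths along that path: 5 + 5 + 4 + 9 + 6 + 7 + 9 + 7 = 52.

52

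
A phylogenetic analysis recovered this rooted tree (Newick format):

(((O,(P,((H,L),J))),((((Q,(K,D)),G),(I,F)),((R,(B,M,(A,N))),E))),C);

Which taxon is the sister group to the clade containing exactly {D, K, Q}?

G

The clade containing exactly {D, K, Q} attaches to the tree at the node subtending ((Q,(K,D)),G).
The other lineage descending from that same node — the sister group — is the single tip G.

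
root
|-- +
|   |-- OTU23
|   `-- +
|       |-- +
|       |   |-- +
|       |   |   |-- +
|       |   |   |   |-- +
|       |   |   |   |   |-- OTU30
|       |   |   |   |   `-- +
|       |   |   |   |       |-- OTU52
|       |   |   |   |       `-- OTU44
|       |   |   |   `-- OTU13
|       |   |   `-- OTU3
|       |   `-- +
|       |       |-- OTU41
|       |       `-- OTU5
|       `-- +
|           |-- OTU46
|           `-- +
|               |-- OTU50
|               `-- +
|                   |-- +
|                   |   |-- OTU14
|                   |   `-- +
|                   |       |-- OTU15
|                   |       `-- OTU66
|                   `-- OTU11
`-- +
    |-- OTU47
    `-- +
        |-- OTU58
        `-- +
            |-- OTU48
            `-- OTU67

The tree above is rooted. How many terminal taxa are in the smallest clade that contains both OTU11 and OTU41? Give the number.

The MRCA of OTU11 and OTU41 is the node subtending (((((OTU30,(OTU52,OTU44)),OTU13),OTU3),(OTU41,OTU5)),(OTU46,(OTU50,((OTU14,(OTU15,OTU66)),OTU11)))).
That clade contains 13 terminal taxa: OTU11, OTU13, OTU14, OTU15, OTU3, OTU30, OTU41, OTU44, OTU46, OTU5, OTU50, OTU52, OTU66.

13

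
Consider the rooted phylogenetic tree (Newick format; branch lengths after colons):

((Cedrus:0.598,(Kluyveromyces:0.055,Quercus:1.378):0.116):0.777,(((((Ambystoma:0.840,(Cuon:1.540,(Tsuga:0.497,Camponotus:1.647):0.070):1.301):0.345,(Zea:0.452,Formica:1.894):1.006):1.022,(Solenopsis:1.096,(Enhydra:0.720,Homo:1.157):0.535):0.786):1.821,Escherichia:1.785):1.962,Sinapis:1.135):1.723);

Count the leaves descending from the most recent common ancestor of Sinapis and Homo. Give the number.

The MRCA of Sinapis and Homo is the node subtending (((((Ambystoma,(Cuon,(Tsuga,Camponotus))),(Zea,Formica)),(Solenopsis,(Enhydra,Homo))),Escherichia),Sinapis).
That clade contains 11 terminal taxa: Ambystoma, Camponotus, Cuon, Enhydra, Escherichia, Formica, Homo, Sinapis, Solenopsis, Tsuga, Zea.

11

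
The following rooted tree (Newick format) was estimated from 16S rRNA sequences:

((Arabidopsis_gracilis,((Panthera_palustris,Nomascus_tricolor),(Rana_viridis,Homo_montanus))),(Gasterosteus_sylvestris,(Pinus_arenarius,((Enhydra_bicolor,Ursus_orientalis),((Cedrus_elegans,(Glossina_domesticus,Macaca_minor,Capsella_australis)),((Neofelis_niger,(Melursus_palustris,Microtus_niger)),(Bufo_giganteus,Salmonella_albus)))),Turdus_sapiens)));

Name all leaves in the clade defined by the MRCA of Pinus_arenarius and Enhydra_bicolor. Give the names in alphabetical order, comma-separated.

Bufo_giganteus, Capsella_australis, Cedrus_elegans, Enhydra_bicolor, Glossina_domesticus, Macaca_minor, Melursus_palustris, Microtus_niger, Neofelis_niger, Pinus_arenarius, Salmonella_albus, Turdus_sapiens, Ursus_orientalis

Tracing Pinus_arenarius: it sits inside (Pinus_arenarius,((Enhydra_bicolor,Ursus_orientalis),((Cedrus_elegans,(Glossina_domesticus,Macaca_minor,Capsella_australis)),((Neofelis_niger,(Melursus_palustris,Microtus_niger)),(Bufo_giganteus,Salmonella_albus)))),Turdus_sapiens).
Tracing Enhydra_bicolor: it sits inside (Enhydra_bicolor,Ursus_orientalis).
The smallest clade enclosing both is (Pinus_arenarius,((Enhydra_bicolor,Ursus_orientalis),((Cedrus_elegans,(Glossina_domesticus,Macaca_minor,Capsella_australis)),((Neofelis_niger,(Melursus_palustris,Microtus_niger)),(Bufo_giganteus,Salmonella_albus)))),Turdus_sapiens); the answer is its 13 terminal taxa in alphabetical order.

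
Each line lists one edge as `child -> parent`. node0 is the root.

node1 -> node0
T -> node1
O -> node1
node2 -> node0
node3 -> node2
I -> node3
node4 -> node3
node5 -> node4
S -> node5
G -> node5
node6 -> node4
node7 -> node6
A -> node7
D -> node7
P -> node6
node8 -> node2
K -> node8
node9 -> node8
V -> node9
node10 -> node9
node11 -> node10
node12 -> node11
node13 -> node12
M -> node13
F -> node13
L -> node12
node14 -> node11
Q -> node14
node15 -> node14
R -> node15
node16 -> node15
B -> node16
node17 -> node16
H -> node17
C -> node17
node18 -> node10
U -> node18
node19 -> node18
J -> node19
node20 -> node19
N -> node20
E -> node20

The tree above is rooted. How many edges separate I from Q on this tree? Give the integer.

8

The MRCA of I and Q is the node subtending ((I,((S,G),((A,D),P))),(K,(V,((((M,F),L),(Q,(R,(B,(H,C))))),(U,(J,(N,E))))))).
From I up to that node: 2 branches. From Q up to the same node: 6 branches. Total: 2 + 6 = 8.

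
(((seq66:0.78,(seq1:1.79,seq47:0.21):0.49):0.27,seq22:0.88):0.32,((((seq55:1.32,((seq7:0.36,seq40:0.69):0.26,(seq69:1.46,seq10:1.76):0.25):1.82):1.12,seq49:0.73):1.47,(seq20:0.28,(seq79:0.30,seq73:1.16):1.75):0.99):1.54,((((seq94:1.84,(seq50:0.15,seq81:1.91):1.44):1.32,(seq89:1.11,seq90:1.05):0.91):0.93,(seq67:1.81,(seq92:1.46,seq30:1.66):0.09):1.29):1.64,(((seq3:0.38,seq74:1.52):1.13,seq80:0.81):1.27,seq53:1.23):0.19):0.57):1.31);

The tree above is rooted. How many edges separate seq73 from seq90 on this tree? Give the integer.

9

The MRCA of seq73 and seq90 is the node subtending ((((seq55,((seq7,seq40),(seq69,seq10))),seq49),(seq20,(seq79,seq73))),((((seq94,(seq50,seq81)),(seq89,seq90)),(seq67,(seq92,seq30))),(((seq3,seq74),seq80),seq53))).
From seq73 up to that node: 4 branches. From seq90 up to the same node: 5 branches. Total: 4 + 5 = 9.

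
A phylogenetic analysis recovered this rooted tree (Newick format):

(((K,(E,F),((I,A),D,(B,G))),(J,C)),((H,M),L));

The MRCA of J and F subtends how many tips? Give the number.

10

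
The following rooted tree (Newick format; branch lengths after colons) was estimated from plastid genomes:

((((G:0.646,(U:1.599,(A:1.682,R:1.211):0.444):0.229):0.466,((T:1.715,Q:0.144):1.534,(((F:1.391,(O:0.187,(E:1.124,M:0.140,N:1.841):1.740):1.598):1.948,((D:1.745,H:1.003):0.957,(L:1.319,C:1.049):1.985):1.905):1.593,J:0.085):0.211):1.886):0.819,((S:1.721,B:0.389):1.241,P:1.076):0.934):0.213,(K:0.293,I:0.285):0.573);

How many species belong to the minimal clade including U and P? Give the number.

The MRCA of U and P is the node subtending (((G,(U,(A,R))),((T,Q),(((F,(O,(E,M,N))),((D,H),(L,C))),J))),((S,B),P)).
That clade contains 19 terminal taxa: A, B, C, D, E, F, G, H, J, L, M, N, O, P, Q, R, S, T, U.

19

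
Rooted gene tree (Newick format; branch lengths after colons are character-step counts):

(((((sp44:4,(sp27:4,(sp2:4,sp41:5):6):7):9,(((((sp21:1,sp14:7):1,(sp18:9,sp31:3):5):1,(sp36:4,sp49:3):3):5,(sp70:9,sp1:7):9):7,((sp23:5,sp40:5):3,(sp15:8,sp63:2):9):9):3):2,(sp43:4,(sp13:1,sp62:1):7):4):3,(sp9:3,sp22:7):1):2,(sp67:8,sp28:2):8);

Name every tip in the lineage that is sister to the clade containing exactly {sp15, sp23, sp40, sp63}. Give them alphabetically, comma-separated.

sp1, sp14, sp18, sp21, sp31, sp36, sp49, sp70

The clade containing exactly {sp15, sp23, sp40, sp63} attaches to the tree at the node subtending (((((sp21,sp14),(sp18,sp31)),(sp36,sp49)),(sp70,sp1)),((sp23,sp40),(sp15,sp63))).
The other lineage descending from that same node — the sister group — is ((((sp21,sp14),(sp18,sp31)),(sp36,sp49)),(sp70,sp1)); its 8 tips in alphabetical order are the answer.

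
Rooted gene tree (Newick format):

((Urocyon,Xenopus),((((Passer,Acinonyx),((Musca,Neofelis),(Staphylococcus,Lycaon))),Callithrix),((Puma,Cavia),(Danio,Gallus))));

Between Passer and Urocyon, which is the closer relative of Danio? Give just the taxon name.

Passer

The MRCA of Danio and Passer subtends ((((Passer,Acinonyx),((Musca,Neofelis),(Staphylococcus,Lycaon))),Callithrix),((Puma,Cavia),(Danio,Gallus))) (11 taxa).
The MRCA of Danio and Urocyon is the root, subtending the entire tree (13 taxa).
The first is nested inside the second, so Danio shares a more recent common ancestor with Passer.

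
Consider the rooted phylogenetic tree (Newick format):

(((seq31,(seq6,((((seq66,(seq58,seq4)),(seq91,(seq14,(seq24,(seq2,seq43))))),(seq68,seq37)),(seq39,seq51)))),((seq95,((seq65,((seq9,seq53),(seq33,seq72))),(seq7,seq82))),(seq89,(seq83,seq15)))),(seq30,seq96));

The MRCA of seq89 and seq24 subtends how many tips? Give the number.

25

The MRCA of seq89 and seq24 is the node subtending ((seq31,(seq6,((((seq66,(seq58,seq4)),(seq91,(seq14,(seq24,(seq2,seq43))))),(seq68,seq37)),(seq39,seq51)))),((seq95,((seq65,((seq9,seq53),(seq33,seq72))),(seq7,seq82))),(seq89,(seq83,seq15)))).
That clade contains 25 terminal taxa: seq14, seq15, seq2, seq24, seq31, seq33, seq37, seq39, seq4, seq43, seq51, seq53, seq58, seq6, seq65, seq66, seq68, seq7, seq72, seq82, seq83, seq89, seq9, seq91, seq95.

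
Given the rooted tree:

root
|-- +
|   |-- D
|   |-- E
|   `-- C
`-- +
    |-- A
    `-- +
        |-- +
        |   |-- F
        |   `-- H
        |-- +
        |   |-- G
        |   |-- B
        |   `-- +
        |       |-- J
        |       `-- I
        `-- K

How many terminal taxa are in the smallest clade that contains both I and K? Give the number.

The MRCA of I and K is the node subtending ((F,H),(G,B,(J,I)),K).
That clade contains 7 terminal taxa: B, F, G, H, I, J, K.

7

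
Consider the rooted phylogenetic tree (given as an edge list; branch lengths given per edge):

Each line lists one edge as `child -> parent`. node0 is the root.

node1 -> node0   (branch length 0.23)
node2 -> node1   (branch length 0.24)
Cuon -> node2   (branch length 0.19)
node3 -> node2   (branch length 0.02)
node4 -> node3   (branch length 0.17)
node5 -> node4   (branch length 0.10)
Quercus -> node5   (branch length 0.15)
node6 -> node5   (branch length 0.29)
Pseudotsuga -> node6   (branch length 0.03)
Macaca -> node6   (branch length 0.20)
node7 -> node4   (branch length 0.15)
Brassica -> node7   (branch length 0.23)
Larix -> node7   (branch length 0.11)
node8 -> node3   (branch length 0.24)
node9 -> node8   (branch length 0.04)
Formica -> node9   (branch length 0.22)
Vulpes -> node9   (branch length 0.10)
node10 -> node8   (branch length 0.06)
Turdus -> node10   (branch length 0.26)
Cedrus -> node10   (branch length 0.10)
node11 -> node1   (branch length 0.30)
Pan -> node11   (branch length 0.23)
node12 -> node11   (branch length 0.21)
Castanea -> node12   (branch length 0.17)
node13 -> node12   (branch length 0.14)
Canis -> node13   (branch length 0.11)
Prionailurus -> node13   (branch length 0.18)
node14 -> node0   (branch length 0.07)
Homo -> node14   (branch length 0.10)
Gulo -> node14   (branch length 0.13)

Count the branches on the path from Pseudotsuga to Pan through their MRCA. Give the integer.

8

The MRCA of Pseudotsuga and Pan is the node subtending ((Cuon,(((Quercus,(Pseudotsuga,Macaca)),(Brassica,Larix)),((Formica,Vulpes),(Turdus,Cedrus)))),(Pan,(Castanea,(Canis,Prionailurus)))).
From Pseudotsuga up to that node: 6 branches. From Pan up to the same node: 2 branches. Total: 6 + 2 = 8.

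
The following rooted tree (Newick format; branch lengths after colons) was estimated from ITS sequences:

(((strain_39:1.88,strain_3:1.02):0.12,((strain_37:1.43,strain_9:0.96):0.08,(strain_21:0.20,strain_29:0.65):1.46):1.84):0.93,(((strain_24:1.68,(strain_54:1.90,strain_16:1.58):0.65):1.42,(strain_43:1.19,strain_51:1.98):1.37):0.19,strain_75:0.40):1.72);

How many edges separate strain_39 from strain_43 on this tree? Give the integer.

The MRCA of strain_39 and strain_43 is the root of the tree.
From strain_39 up to that node: 3 branches. From strain_43 up to the same node: 4 branches. Total: 3 + 4 = 7.

7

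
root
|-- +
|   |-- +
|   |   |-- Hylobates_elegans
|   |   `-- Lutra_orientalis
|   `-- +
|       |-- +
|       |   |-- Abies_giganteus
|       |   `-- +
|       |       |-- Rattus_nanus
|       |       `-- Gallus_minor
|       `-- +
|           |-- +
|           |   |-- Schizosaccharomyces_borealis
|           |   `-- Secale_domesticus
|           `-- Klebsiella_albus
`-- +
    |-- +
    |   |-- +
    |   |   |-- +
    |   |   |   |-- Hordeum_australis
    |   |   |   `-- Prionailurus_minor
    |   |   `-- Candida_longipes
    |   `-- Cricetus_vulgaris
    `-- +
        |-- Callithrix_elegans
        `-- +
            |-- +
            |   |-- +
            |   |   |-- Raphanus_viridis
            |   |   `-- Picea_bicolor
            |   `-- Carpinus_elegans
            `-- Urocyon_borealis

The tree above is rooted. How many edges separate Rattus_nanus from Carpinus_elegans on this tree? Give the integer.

The MRCA of Rattus_nanus and Carpinus_elegans is the root of the tree.
From Rattus_nanus up to that node: 5 branches. From Carpinus_elegans up to the same node: 5 branches. Total: 5 + 5 = 10.

10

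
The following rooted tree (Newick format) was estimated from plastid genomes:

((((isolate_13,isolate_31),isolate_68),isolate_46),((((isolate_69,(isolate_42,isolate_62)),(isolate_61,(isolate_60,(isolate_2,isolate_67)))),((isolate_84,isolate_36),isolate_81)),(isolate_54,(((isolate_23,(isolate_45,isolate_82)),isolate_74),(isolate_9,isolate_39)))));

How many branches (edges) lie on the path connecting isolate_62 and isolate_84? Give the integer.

The MRCA of isolate_62 and isolate_84 is the node subtending (((isolate_69,(isolate_42,isolate_62)),(isolate_61,(isolate_60,(isolate_2,isolate_67)))),((isolate_84,isolate_36),isolate_81)).
From isolate_62 up to that node: 4 branches. From isolate_84 up to the same node: 3 branches. Total: 4 + 3 = 7.

7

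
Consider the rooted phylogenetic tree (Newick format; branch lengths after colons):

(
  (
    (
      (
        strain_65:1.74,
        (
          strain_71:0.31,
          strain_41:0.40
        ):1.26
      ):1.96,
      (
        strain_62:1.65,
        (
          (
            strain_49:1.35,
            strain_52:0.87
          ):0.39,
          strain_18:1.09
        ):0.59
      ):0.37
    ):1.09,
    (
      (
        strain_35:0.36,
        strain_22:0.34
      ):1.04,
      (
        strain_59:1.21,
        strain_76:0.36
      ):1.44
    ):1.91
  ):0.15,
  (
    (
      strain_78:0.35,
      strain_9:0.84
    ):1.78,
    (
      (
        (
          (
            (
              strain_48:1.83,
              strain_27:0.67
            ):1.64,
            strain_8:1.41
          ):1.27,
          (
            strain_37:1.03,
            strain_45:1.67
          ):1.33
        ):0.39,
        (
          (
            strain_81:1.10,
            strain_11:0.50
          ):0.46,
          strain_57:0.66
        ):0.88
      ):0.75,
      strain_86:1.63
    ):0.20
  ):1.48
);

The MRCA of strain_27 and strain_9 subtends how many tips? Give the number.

11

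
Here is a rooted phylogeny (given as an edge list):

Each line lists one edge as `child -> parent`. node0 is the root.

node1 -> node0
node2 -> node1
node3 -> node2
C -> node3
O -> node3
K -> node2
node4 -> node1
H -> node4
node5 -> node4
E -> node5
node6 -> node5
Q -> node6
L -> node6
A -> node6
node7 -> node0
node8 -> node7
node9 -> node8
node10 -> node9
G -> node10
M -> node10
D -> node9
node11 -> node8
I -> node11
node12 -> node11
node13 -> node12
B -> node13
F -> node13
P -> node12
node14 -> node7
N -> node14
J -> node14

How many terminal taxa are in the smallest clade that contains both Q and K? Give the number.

8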